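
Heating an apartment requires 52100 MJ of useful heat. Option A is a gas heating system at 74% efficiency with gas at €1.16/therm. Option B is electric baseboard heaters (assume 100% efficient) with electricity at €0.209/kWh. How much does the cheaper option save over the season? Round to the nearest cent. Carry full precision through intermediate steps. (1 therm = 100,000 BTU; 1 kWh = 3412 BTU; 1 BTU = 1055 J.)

Heat load = 52100 MJ = 52,100,000,000 J / 1055 = 49,383,886 BTU
Gas: input = 49,383,886 / 0.74 = 66,734,981 BTU = 667.3 therm → 667.3 × €1.16 = €774.13
Electric: 49,383,886 BTU / 3412 = 14,470 kWh → × €0.209 = €3,024.98
Difference = |€774.13 − €3,024.98| = €2,250.85

€2250.85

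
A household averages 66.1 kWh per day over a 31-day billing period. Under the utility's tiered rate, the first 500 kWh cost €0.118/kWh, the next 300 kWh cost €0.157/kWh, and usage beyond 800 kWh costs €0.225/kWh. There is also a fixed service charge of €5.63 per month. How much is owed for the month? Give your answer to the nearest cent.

Usage = 66.1 kWh/day × 31 days = 2049.1 kWh
First 500 kWh × €0.118 = €59.00
Next 300 kWh × €0.157 = €47.10
Remaining 1249.1 kWh × €0.225 = €281.05
Energy charge = €387.15; + service €5.63 = €392.78

€392.78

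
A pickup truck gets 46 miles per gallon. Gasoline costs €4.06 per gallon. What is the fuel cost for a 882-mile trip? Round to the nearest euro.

Fuel = 882 mi / 46 mpg = 19.17 gal
Cost = 19.17 gal × €4.06/gal = €77.85 ≈ €78

€78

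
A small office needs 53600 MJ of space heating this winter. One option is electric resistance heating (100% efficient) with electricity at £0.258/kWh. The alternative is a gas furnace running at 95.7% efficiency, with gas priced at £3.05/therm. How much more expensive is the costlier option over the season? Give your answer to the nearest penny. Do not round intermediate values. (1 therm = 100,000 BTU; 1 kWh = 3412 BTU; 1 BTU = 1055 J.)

Heat load = 53600 MJ = 53,600,000,000 J / 1055 = 50,805,687 BTU
Gas: input = 50,805,687 / 0.957 = 53,088,492 BTU = 530.9 therm → 530.9 × £3.05 = £1,619.20
Electric: 50,805,687 BTU / 3412 = 14,890 kWh → × £0.258 = £3,841.70
Difference = |£1,619.20 − £3,841.70| = £2,222.50

£2222.50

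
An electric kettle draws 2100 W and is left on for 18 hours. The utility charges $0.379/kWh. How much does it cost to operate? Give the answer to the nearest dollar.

$14

Energy = 2100 W × 18 h = 37,800 Wh = 37.8 kWh
Cost = 37.8 kWh × $0.379/kWh = $14.33 ≈ $14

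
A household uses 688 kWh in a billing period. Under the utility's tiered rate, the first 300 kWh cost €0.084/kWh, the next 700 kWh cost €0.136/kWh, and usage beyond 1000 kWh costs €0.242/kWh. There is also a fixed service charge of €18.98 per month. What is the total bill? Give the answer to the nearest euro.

€97

First 300 kWh × €0.084 = €25.20
Next 388 kWh × €0.136 = €52.77
Remaining tier: 0 kWh (not reached)
Energy charge = €77.97; + service €18.98 = €96.95 ≈ €97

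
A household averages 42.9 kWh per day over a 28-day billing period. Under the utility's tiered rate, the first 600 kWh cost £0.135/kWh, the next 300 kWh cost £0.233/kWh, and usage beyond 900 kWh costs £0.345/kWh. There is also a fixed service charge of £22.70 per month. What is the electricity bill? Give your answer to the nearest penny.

£277.51

Usage = 42.9 kWh/day × 28 days = 1201.2 kWh
First 600 kWh × £0.135 = £81.00
Next 300 kWh × £0.233 = £69.90
Remaining 301.2 kWh × £0.345 = £103.91
Energy charge = £254.81; + service £22.70 = £277.51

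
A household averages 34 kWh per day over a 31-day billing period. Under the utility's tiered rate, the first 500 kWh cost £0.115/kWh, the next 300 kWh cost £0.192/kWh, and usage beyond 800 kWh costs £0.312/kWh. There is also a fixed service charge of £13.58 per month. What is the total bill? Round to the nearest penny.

£207.93

Usage = 34 kWh/day × 31 days = 1054 kWh
First 500 kWh × £0.115 = £57.50
Next 300 kWh × £0.192 = £57.60
Remaining 254 kWh × £0.312 = £79.25
Energy charge = £194.35; + service £13.58 = £207.93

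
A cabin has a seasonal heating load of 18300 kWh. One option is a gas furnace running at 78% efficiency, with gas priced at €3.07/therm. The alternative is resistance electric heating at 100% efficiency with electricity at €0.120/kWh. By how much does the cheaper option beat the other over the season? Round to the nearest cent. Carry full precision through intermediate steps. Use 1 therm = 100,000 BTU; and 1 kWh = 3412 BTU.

€261.56

Heat load = 18300 kWh × 3412 = 62,439,600 BTU
Gas: input = 62,439,600 / 0.78 = 80,050,769 BTU = 800.5 therm → 800.5 × €3.07 = €2,457.56
Electric: 62,439,600 BTU / 3412 = 18,300 kWh → × €0.120 = €2,196.00
Difference = |€2,457.56 − €2,196.00| = €261.56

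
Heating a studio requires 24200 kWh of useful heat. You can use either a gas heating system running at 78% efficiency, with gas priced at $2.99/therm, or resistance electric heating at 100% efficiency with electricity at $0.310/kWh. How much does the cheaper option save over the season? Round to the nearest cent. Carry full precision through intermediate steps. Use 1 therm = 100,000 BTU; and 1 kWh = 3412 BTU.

Heat load = 24200 kWh × 3412 = 82,570,400 BTU
Gas: input = 82,570,400 / 0.78 = 105,859,487 BTU = 1,059 therm → 1,059 × $2.99 = $3,165.20
Electric: 82,570,400 BTU / 3412 = 24,200 kWh → × $0.310 = $7,502.00
Difference = |$3,165.20 − $7,502.00| = $4,336.80

$4336.80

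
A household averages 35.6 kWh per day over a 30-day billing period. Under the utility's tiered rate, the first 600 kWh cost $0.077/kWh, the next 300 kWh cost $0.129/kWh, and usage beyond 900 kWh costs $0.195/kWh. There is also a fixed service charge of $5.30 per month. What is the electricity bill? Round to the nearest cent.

Usage = 35.6 kWh/day × 30 days = 1068 kWh
First 600 kWh × $0.077 = $46.20
Next 300 kWh × $0.129 = $38.70
Remaining 168 kWh × $0.195 = $32.76
Energy charge = $117.66; + service $5.30 = $122.96

$122.96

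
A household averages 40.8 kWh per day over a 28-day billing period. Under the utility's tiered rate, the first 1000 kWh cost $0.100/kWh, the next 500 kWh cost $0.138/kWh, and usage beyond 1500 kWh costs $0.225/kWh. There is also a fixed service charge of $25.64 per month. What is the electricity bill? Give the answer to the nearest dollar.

$145

Usage = 40.8 kWh/day × 28 days = 1142.4 kWh
First 1000 kWh × $0.100 = $100.00
Next 142.4 kWh × $0.138 = $19.65
Remaining tier: 0 kWh (not reached)
Energy charge = $119.65; + service $25.64 = $145.29 ≈ $145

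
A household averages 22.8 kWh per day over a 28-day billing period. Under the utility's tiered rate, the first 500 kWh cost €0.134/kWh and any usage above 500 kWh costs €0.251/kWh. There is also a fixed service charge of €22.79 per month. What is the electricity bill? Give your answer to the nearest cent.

Usage = 22.8 kWh/day × 28 days = 638.4 kWh
First 500 kWh × €0.134 = €67.00
Remaining 138.4 kWh × €0.251 = €34.74
Energy charge = €101.74; + service €22.79 = €124.53

€124.53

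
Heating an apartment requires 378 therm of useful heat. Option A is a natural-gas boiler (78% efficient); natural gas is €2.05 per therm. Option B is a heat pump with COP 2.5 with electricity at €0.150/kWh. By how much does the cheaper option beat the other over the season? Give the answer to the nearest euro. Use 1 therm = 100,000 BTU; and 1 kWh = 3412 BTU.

Heat load = 378 therm × 100,000 = 37,800,000 BTU
Gas: input = 37,800,000 / 0.78 = 48,461,538 BTU = 484.6 therm → 484.6 × €2.05 = €993.46
Heat pump: 37,800,000 BTU / 3412 = 11,080 kWh heat; / 2.5 = 4,431 kWh in → × €0.150 = €664.71
Difference = |€993.46 − €664.71| = €328.75 ≈ €329

€329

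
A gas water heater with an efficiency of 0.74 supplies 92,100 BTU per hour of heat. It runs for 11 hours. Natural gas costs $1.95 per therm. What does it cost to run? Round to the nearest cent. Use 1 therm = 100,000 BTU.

$26.70

Heat delivered = 92,100 BTU/h × 11 h = 1,013,100 BTU
Gas input = 1,013,100 / 0.74 = 1,369,054 BTU
= 1,369,054 / 100,000 = 13.69 therm
Cost = 13.69 × $1.95/therm = $26.70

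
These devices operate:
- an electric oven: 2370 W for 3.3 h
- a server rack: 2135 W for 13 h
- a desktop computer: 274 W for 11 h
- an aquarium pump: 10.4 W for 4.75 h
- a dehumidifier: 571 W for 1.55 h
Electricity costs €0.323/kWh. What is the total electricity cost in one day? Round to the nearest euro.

€13

electric oven: 2370 W × 3.3 h = 7,821 Wh = 7.821 kWh
server rack: 2135 W × 13 h = 27,755 Wh = 27.75 kWh
desktop computer: 274 W × 11 h = 3,014 Wh = 3.014 kWh
aquarium pump: 10.4 W × 4.75 h = 49 Wh = 0.0494 kWh
dehumidifier: 571 W × 1.55 h = 885 Wh = 0.8851 kWh
Total energy = 7.821 + 27.75 + 3.014 + 0.0494 + 0.8851 = 39.52 kWh
Cost = 39.52 kWh × €0.323 = €12.77 ≈ €13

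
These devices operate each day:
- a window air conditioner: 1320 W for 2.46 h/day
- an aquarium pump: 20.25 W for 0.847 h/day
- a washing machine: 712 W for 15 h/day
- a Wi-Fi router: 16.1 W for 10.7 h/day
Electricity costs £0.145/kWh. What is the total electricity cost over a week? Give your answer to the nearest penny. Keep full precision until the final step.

window air conditioner: 1320 W × 2.46 h × 7 d = 22,730 Wh = 22.73 kWh
aquarium pump: 20.25 W × 0.847 h × 7 d = 120 Wh = 0.1201 kWh
washing machine: 712 W × 15 h × 7 d = 74,760 Wh = 74.76 kWh
Wi-Fi router: 16.1 W × 10.7 h × 7 d = 1,206 Wh = 1.206 kWh
Total energy = 22.73 + 0.1201 + 74.76 + 1.206 = 98.82 kWh
Cost = 98.82 kWh × £0.145 = £14.33

£14.33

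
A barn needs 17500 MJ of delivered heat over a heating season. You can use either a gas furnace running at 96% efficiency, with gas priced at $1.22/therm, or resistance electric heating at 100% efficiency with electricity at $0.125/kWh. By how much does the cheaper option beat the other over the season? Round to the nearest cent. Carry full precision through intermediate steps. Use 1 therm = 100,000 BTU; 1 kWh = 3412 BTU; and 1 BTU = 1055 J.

$396.89

Heat load = 17500 MJ = 17,500,000,000 J / 1055 = 16,587,678 BTU
Gas: input = 16,587,678 / 0.96 = 17,278,831 BTU = 172.8 therm → 172.8 × $1.22 = $210.80
Electric: 16,587,678 BTU / 3412 = 4,862 kWh → × $0.125 = $607.70
Difference = |$210.80 − $607.70| = $396.89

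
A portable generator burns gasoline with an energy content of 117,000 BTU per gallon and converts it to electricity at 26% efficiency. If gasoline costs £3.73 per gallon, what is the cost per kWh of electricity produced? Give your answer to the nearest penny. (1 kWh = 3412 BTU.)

£0.42

Electrical output per gallon = 117,000 BTU × 0.26 / 3412 BTU/kWh = 8.916 kWh
Cost per kWh = £3.73 / 8.916 kWh = £0.418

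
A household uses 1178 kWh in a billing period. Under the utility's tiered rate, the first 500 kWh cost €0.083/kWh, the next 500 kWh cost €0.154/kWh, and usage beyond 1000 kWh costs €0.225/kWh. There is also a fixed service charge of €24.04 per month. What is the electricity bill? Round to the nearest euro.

€183

First 500 kWh × €0.083 = €41.50
Next 500 kWh × €0.154 = €77.00
Remaining 178 kWh × €0.225 = €40.05
Energy charge = €158.55; + service €24.04 = €182.59 ≈ €183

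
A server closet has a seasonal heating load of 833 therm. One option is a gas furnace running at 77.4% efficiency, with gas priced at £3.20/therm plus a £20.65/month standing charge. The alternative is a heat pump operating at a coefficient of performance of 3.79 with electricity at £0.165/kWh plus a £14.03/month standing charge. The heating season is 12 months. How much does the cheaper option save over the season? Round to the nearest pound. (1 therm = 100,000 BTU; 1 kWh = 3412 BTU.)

£2460

Heat load = 833 therm × 100,000 = 83,300,000 BTU
Gas: input = 83,300,000 / 0.774 = 107,622,739 BTU = 1,076 therm → 1,076 × £3.20 = £3,443.93; + 12 × £20.65 standing = £3,691.73
Heat pump: 83,300,000 BTU / 3412 = 24,410 kWh heat; / 3.79 = 6,442 kWh in → × £0.165 = £1,062.87; + 12 × £14.03 standing = £1,231.23
Difference = |£3,691.73 − £1,231.23| = £2,460.50 ≈ £2460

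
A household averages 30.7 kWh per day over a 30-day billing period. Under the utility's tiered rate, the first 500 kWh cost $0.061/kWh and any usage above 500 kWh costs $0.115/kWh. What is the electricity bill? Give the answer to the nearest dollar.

$79

Usage = 30.7 kWh/day × 30 days = 921 kWh
First 500 kWh × $0.061 = $30.50
Remaining 421 kWh × $0.115 = $48.41
Total = $78.91 ≈ $79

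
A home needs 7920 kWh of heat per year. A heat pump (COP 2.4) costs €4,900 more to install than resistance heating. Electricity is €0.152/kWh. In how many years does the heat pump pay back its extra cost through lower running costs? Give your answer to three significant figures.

Resistance: 7920 kWh × €0.152 = €1,203.84/yr
Heat pump: 7920 / 2.4 = 3300 kWh in → × €0.152 = €501.60/yr
Annual savings = €702.24
Payback = €4,900 / €702.24 = 6.98 years

6.98 years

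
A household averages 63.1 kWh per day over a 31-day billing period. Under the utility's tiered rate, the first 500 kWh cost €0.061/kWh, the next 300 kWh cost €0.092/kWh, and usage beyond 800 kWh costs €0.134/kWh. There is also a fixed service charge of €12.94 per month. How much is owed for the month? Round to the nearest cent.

Usage = 63.1 kWh/day × 31 days = 1956.1 kWh
First 500 kWh × €0.061 = €30.50
Next 300 kWh × €0.092 = €27.60
Remaining 1156.1 kWh × €0.134 = €154.92
Energy charge = €213.02; + service €12.94 = €225.96

€225.96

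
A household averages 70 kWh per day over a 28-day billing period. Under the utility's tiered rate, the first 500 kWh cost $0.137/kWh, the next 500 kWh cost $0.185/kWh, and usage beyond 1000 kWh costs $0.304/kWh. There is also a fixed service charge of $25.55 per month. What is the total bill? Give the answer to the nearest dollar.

Usage = 70 kWh/day × 28 days = 1960 kWh
First 500 kWh × $0.137 = $68.50
Next 500 kWh × $0.185 = $92.50
Remaining 960 kWh × $0.304 = $291.84
Energy charge = $452.84; + service $25.55 = $478.39 ≈ $478

$478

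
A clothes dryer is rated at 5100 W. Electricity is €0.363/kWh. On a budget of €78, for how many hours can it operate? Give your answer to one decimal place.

Energy budget = €78 / €0.363 per kWh = 214.9 kWh = 214,876 Wh
Runtime = 214,876 Wh / 5100 W = 42.13 h

42.1 h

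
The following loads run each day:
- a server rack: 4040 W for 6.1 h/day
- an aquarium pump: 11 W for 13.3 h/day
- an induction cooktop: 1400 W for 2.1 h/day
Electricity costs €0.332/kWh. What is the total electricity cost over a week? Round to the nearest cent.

server rack: 4040 W × 6.1 h × 7 d = 172,508 Wh = 172.5 kWh
aquarium pump: 11 W × 13.3 h × 7 d = 1,024 Wh = 1.024 kWh
induction cooktop: 1400 W × 2.1 h × 7 d = 20,580 Wh = 20.58 kWh
Total energy = 172.5 + 1.024 + 20.58 = 194.1 kWh
Cost = 194.1 kWh × €0.332 = €64.45

€64.45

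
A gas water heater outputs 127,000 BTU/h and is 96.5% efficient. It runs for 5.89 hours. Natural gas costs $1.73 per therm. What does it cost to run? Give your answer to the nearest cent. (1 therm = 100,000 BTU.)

Heat delivered = 127,000 BTU/h × 5.89 h = 748,030 BTU
Gas input = 748,030 / 0.965 = 775,161 BTU
= 775,161 / 100,000 = 7.752 therm
Cost = 7.752 × $1.73/therm = $13.41

$13.41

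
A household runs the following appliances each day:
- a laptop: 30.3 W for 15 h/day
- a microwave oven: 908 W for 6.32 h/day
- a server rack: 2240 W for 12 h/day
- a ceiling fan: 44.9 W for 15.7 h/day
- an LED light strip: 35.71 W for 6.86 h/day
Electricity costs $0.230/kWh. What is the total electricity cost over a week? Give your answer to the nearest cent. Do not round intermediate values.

$54.78

laptop: 30.3 W × 15 h × 7 d = 3,182 Wh = 3.182 kWh
microwave oven: 908 W × 6.32 h × 7 d = 40,170 Wh = 40.17 kWh
server rack: 2240 W × 12 h × 7 d = 188,160 Wh = 188.2 kWh
ceiling fan: 44.9 W × 15.7 h × 7 d = 4,935 Wh = 4.935 kWh
LED light strip: 35.71 W × 6.86 h × 7 d = 1,715 Wh = 1.715 kWh
Total energy = 3.182 + 40.17 + 188.2 + 4.935 + 1.715 = 238.2 kWh
Cost = 238.2 kWh × $0.230 = $54.78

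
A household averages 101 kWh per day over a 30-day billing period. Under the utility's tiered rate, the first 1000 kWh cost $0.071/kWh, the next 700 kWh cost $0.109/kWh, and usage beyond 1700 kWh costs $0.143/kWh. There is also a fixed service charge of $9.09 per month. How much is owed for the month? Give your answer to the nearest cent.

Usage = 101 kWh/day × 30 days = 3030 kWh
First 1000 kWh × $0.071 = $71.00
Next 700 kWh × $0.109 = $76.30
Remaining 1330 kWh × $0.143 = $190.19
Energy charge = $337.49; + service $9.09 = $346.58

$346.58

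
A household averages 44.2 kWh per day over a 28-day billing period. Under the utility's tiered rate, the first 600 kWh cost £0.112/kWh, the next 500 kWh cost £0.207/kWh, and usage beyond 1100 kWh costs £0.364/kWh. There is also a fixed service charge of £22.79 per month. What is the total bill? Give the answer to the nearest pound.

Usage = 44.2 kWh/day × 28 days = 1237.6 kWh
First 600 kWh × £0.112 = £67.20
Next 500 kWh × £0.207 = £103.50
Remaining 137.6 kWh × £0.364 = £50.09
Energy charge = £220.79; + service £22.79 = £243.58 ≈ £244

£244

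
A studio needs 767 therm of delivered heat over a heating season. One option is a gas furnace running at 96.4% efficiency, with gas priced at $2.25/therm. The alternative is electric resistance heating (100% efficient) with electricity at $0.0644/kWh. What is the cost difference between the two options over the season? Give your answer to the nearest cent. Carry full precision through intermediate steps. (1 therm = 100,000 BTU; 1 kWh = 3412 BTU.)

$342.52

Heat load = 767 therm × 100,000 = 76,700,000 BTU
Gas: input = 76,700,000 / 0.964 = 79,564,315 BTU = 795.6 therm → 795.6 × $2.25 = $1,790.20
Electric: 76,700,000 BTU / 3412 = 22,480 kWh → × $0.0644 = $1,447.68
Difference = |$1,790.20 − $1,447.68| = $342.52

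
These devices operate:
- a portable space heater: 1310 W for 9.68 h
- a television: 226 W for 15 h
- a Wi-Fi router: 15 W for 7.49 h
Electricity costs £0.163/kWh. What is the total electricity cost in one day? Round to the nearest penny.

£2.64

portable space heater: 1310 W × 9.68 h = 12,681 Wh = 12.68 kWh
television: 226 W × 15 h = 3,390 Wh = 3.39 kWh
Wi-Fi router: 15 W × 7.49 h = 112 Wh = 0.1124 kWh
Total energy = 12.68 + 3.39 + 0.1124 = 16.18 kWh
Cost = 16.18 kWh × £0.163 = £2.64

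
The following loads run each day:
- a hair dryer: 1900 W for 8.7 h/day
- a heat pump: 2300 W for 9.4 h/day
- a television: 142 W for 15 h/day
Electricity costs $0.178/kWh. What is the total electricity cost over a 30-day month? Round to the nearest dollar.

hair dryer: 1900 W × 8.7 h × 30 d = 495,900 Wh = 495.9 kWh
heat pump: 2300 W × 9.4 h × 30 d = 648,600 Wh = 648.6 kWh
television: 142 W × 15 h × 30 d = 63,900 Wh = 63.9 kWh
Total energy = 495.9 + 648.6 + 63.9 = 1,208 kWh
Cost = 1,208 kWh × $0.178 = $215.10 ≈ $215

$215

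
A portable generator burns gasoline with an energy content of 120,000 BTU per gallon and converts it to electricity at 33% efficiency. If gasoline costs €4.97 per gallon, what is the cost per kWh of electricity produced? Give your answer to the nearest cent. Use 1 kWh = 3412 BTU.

€0.43

Electrical output per gallon = 120,000 BTU × 0.33 / 3412 BTU/kWh = 11.61 kWh
Cost per kWh = €4.97 / 11.61 kWh = €0.428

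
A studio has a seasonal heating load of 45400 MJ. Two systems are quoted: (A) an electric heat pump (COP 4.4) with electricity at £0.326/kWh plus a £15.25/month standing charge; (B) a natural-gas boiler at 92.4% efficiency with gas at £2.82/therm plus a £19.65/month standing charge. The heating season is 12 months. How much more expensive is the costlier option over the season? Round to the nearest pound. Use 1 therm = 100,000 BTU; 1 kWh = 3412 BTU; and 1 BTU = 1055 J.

£432

Heat load = 45400 MJ = 45,400,000,000 J / 1055 = 43,033,175 BTU
Gas: input = 43,033,175 / 0.924 = 46,572,701 BTU = 465.7 therm → 465.7 × £2.82 = £1,313.35; + 12 × £19.65 standing = £1,549.15
Heat pump: 43,033,175 BTU / 3412 = 12,610 kWh heat; / 4.4 = 2,866 kWh in → × £0.326 = £934.46; + 12 × £15.25 standing = £1,117.46
Difference = |£1,549.15 − £1,117.46| = £431.69 ≈ £432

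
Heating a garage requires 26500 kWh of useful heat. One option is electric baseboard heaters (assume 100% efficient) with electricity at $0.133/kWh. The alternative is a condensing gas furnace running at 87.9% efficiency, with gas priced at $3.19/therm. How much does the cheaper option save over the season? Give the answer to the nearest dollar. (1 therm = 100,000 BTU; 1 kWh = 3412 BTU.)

Heat load = 26500 kWh × 3412 = 90,418,000 BTU
Gas: input = 90,418,000 / 0.879 = 102,864,619 BTU = 1,029 therm → 1,029 × $3.19 = $3,281.38
Electric: 90,418,000 BTU / 3412 = 26,500 kWh → × $0.133 = $3,524.50
Difference = |$3,281.38 − $3,524.50| = $243.12 ≈ $243

$243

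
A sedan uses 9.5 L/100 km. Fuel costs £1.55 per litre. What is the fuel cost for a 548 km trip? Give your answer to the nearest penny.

£80.69

Fuel = 9.5 L/100 km × 548 km / 100 = 52.06 L
Cost = 52.06 L × £1.55/L = £80.69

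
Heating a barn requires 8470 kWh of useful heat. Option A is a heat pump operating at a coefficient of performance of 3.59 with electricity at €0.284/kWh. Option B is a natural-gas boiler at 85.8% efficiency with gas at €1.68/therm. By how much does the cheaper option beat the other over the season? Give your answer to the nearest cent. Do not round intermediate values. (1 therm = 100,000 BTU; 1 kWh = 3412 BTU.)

Heat load = 8470 kWh × 3412 = 28,899,640 BTU
Gas: input = 28,899,640 / 0.858 = 33,682,564 BTU = 336.8 therm → 336.8 × €1.68 = €565.87
Heat pump: 28,899,640 BTU / 3412 = 8,470 kWh heat; / 3.59 = 2,359 kWh in → × €0.284 = €670.05
Difference = |€565.87 − €670.05| = €104.18

€104.18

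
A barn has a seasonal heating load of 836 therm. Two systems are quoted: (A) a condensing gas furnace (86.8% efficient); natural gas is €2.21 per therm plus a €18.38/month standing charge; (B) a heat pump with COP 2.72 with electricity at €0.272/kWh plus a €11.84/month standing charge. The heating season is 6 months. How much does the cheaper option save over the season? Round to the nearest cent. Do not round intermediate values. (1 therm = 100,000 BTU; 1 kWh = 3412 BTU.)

€282.41

Heat load = 836 therm × 100,000 = 83,600,000 BTU
Gas: input = 83,600,000 / 0.868 = 96,313,364 BTU = 963.1 therm → 963.1 × €2.21 = €2,128.53; + 6 × €18.38 standing = €2,238.81
Heat pump: 83,600,000 BTU / 3412 = 24,500 kWh heat; / 2.72 = 9,008 kWh in → × €0.272 = €2,450.18; + 6 × €11.84 standing = €2,521.22
Difference = |€2,238.81 − €2,521.22| = €282.41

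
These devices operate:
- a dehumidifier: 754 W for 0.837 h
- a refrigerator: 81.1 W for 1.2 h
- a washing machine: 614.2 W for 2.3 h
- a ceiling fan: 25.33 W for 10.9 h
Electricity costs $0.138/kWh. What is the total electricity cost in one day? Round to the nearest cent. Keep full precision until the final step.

dehumidifier: 754 W × 0.837 h = 631 Wh = 0.6311 kWh
refrigerator: 81.1 W × 1.2 h = 97 Wh = 0.09732 kWh
washing machine: 614.2 W × 2.3 h = 1,413 Wh = 1.413 kWh
ceiling fan: 25.33 W × 10.9 h = 276 Wh = 0.2761 kWh
Total energy = 0.6311 + 0.09732 + 1.413 + 0.2761 = 2.417 kWh
Cost = 2.417 kWh × $0.138 = $0.33

$0.33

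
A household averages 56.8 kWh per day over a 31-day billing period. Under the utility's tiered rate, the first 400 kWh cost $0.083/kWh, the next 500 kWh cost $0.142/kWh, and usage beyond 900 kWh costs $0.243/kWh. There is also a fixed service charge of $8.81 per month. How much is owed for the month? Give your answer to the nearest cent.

Usage = 56.8 kWh/day × 31 days = 1760.8 kWh
First 400 kWh × $0.083 = $33.20
Next 500 kWh × $0.142 = $71.00
Remaining 860.8 kWh × $0.243 = $209.17
Energy charge = $313.37; + service $8.81 = $322.18

$322.18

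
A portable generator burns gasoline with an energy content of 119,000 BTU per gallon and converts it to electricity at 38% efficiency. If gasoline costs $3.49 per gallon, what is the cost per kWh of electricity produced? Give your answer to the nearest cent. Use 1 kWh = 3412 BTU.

Electrical output per gallon = 119,000 BTU × 0.38 / 3412 BTU/kWh = 13.25 kWh
Cost per kWh = $3.49 / 13.25 kWh = $0.263

$0.26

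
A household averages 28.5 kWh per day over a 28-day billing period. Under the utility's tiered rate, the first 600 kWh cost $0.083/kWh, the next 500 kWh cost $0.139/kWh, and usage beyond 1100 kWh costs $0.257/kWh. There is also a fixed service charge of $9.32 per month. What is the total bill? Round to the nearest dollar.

$87

Usage = 28.5 kWh/day × 28 days = 798 kWh
First 600 kWh × $0.083 = $49.80
Next 198 kWh × $0.139 = $27.52
Remaining tier: 0 kWh (not reached)
Energy charge = $77.32; + service $9.32 = $86.64 ≈ $87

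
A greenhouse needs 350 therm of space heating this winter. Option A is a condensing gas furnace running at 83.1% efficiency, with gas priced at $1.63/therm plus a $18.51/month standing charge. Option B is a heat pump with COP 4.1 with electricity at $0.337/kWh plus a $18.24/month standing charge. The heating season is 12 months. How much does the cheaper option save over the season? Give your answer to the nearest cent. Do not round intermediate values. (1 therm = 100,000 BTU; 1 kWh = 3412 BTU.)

Heat load = 350 therm × 100,000 = 35,000,000 BTU
Gas: input = 35,000,000 / 0.831 = 42,117,930 BTU = 421.2 therm → 421.2 × $1.63 = $686.52; + 12 × $18.51 standing = $908.64
Heat pump: 35,000,000 BTU / 3412 = 10,260 kWh heat; / 4.1 = 2,502 kWh in → × $0.337 = $843.15; + 12 × $18.24 standing = $1,062.03
Difference = |$908.64 − $1,062.03| = $153.39

$153.39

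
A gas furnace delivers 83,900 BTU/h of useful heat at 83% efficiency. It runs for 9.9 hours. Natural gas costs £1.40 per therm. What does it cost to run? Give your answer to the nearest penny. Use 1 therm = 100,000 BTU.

Heat delivered = 83,900 BTU/h × 9.9 h = 830,610 BTU
Gas input = 830,610 / 0.83 = 1,000,735 BTU
= 1,000,735 / 100,000 = 10.01 therm
Cost = 10.01 × £1.40/therm = £14.01

£14.01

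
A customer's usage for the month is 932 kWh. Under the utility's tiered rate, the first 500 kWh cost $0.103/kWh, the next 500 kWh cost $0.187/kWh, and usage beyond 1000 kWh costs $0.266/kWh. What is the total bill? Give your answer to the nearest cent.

$132.28

First 500 kWh × $0.103 = $51.50
Next 432 kWh × $0.187 = $80.78
Remaining tier: 0 kWh (not reached)
Total = $132.28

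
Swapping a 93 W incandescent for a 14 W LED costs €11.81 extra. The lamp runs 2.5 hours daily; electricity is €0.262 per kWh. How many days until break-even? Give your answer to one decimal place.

228.2 days

Power saved = 93 − 14 = 79 W
Daily energy saved = 79 W × 2.5 h = 197.5 Wh = 0.1975 kWh
Daily savings = 0.1975 × €0.262 = €0.0517
Payback = €11.81 / €0.0517 per day = 228.2 days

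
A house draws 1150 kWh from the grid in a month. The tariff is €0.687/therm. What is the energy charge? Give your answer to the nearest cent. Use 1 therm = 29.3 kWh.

€26.96

1150 kWh × (0.03413 therm/kWh) = 39.25 therm
Cost = 39.25 therm × €0.687/therm = €26.96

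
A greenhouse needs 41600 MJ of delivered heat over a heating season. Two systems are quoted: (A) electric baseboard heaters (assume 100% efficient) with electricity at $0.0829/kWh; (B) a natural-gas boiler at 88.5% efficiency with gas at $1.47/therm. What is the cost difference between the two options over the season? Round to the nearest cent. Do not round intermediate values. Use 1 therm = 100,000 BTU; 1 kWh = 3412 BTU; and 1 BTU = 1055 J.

$303.09

Heat load = 41600 MJ = 41,600,000,000 J / 1055 = 39,431,280 BTU
Gas: input = 39,431,280 / 0.885 = 44,555,118 BTU = 445.6 therm → 445.6 × $1.47 = $654.96
Electric: 39,431,280 BTU / 3412 = 11,560 kWh → × $0.0829 = $958.05
Difference = |$654.96 − $958.05| = $303.09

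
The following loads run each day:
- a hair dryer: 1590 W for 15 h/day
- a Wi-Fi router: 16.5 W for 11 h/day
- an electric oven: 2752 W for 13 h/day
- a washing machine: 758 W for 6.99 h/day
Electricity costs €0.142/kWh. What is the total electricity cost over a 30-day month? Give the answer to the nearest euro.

€277

hair dryer: 1590 W × 15 h × 30 d = 715,500 Wh = 715.5 kWh
Wi-Fi router: 16.5 W × 11 h × 30 d = 5,445 Wh = 5.445 kWh
electric oven: 2752 W × 13 h × 30 d = 1,073,280 Wh = 1,073 kWh
washing machine: 758 W × 6.99 h × 30 d = 158,953 Wh = 159 kWh
Total energy = 715.5 + 5.445 + 1,073 + 159 = 1,953 kWh
Cost = 1,953 kWh × €0.142 = €277.35 ≈ €277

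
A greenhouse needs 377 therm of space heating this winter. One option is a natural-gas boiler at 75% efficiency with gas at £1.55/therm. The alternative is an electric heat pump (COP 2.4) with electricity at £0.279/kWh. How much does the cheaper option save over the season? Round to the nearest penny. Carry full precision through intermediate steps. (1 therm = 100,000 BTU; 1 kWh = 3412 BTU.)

£505.34

Heat load = 377 therm × 100,000 = 37,700,000 BTU
Gas: input = 37,700,000 / 0.75 = 50,266,667 BTU = 502.7 therm → 502.7 × £1.55 = £779.13
Heat pump: 37,700,000 BTU / 3412 = 11,050 kWh heat; / 2.4 = 4,604 kWh in → × £0.279 = £1,284.47
Difference = |£779.13 − £1,284.47| = £505.34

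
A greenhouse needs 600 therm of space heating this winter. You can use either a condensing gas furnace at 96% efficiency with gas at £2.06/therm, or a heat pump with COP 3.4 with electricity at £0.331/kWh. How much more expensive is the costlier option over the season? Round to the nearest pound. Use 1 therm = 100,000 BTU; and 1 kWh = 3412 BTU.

£424

Heat load = 600 therm × 100,000 = 60,000,000 BTU
Gas: input = 60,000,000 / 0.96 = 62,500,000 BTU = 625 therm → 625 × £2.06 = £1,287.50
Heat pump: 60,000,000 BTU / 3412 = 17,580 kWh heat; / 3.4 = 5,172 kWh in → × £0.331 = £1,711.95
Difference = |£1,287.50 − £1,711.95| = £424.45 ≈ £424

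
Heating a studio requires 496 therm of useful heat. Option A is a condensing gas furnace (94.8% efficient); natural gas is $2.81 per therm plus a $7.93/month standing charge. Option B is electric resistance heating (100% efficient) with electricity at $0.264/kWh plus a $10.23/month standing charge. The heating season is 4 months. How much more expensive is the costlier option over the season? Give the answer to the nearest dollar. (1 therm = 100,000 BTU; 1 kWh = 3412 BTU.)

Heat load = 496 therm × 100,000 = 49,600,000 BTU
Gas: input = 49,600,000 / 0.948 = 52,320,675 BTU = 523.2 therm → 523.2 × $2.81 = $1,470.21; + 4 × $7.93 standing = $1,501.93
Electric: 49,600,000 BTU / 3412 = 14,540 kWh → × $0.264 = $3,837.75; + 4 × $10.23 standing = $3,878.67
Difference = |$1,501.93 − $3,878.67| = $2,376.74 ≈ $2377

$2377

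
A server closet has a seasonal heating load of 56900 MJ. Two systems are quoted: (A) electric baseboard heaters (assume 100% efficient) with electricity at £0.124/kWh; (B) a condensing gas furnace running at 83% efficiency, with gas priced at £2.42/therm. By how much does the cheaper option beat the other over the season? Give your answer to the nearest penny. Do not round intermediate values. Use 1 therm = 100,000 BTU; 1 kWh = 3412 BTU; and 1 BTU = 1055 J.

Heat load = 56900 MJ = 56,900,000,000 J / 1055 = 53,933,649 BTU
Gas: input = 53,933,649 / 0.83 = 64,980,300 BTU = 649.8 therm → 649.8 × £2.42 = £1,572.52
Electric: 53,933,649 BTU / 3412 = 15,810 kWh → × £0.124 = £1,960.07
Difference = |£1,572.52 − £1,960.07| = £387.55

£387.55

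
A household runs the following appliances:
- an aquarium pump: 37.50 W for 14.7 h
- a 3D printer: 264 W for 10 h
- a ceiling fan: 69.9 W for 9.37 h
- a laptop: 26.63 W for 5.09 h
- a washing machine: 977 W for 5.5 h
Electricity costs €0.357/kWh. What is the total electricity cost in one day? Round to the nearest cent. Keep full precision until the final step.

€3.34

aquarium pump: 37.50 W × 14.7 h = 551 Wh = 0.5513 kWh
3D printer: 264 W × 10 h = 2,640 Wh = 2.64 kWh
ceiling fan: 69.9 W × 9.37 h = 655 Wh = 0.655 kWh
laptop: 26.63 W × 5.09 h = 136 Wh = 0.1355 kWh
washing machine: 977 W × 5.5 h = 5,374 Wh = 5.373 kWh
Total energy = 0.5513 + 2.64 + 0.655 + 0.1355 + 5.373 = 9.355 kWh
Cost = 9.355 kWh × €0.357 = €3.34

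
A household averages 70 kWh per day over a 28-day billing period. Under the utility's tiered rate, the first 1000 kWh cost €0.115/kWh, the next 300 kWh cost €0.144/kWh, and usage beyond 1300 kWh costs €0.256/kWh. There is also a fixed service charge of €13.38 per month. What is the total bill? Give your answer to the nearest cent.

Usage = 70 kWh/day × 28 days = 1960 kWh
First 1000 kWh × €0.115 = €115.00
Next 300 kWh × €0.144 = €43.20
Remaining 660 kWh × €0.256 = €168.96
Energy charge = €327.16; + service €13.38 = €340.54

€340.54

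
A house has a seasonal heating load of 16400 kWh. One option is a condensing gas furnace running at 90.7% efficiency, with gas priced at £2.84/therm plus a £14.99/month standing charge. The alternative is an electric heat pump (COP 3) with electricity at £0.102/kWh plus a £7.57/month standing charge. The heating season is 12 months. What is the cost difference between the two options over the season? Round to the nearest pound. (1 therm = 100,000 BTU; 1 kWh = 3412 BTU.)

£1284

Heat load = 16400 kWh × 3412 = 55,956,800 BTU
Gas: input = 55,956,800 / 0.907 = 61,694,377 BTU = 616.9 therm → 616.9 × £2.84 = £1,752.12; + 12 × £14.99 standing = £1,932.00
Heat pump: 55,956,800 BTU / 3412 = 16,400 kWh heat; / 3 = 5,467 kWh in → × £0.102 = £557.60; + 12 × £7.57 standing = £648.44
Difference = |£1,932.00 − £648.44| = £1,283.56 ≈ £1284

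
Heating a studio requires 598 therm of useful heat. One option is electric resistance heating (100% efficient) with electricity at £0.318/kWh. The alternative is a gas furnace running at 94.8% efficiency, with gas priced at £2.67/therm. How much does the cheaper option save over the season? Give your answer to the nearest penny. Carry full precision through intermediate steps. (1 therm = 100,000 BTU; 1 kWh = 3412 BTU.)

Heat load = 598 therm × 100,000 = 59,800,000 BTU
Gas: input = 59,800,000 / 0.948 = 63,080,169 BTU = 630.8 therm → 630.8 × £2.67 = £1,684.24
Electric: 59,800,000 BTU / 3412 = 17,530 kWh → × £0.318 = £5,573.39
Difference = |£1,684.24 − £5,573.39| = £3,889.15

£3889.15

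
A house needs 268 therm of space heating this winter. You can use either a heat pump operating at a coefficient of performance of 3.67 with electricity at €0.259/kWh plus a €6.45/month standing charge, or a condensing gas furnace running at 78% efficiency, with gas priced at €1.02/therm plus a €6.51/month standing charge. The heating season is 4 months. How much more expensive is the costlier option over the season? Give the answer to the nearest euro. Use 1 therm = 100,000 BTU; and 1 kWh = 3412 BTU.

Heat load = 268 therm × 100,000 = 26,800,000 BTU
Gas: input = 26,800,000 / 0.78 = 34,358,974 BTU = 343.6 therm → 343.6 × €1.02 = €350.46; + 4 × €6.51 standing = €376.50
Heat pump: 26,800,000 BTU / 3412 = 7,855 kWh heat; / 3.67 = 2,140 kWh in → × €0.259 = €554.32; + 4 × €6.45 standing = €580.12
Difference = |€376.50 − €580.12| = €203.62 ≈ €204

€204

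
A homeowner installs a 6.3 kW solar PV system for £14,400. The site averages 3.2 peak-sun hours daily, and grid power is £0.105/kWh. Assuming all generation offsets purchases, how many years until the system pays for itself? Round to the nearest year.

19 years

Daily generation = 6.3 kW × 3.2 h = 20.16 kWh
Annual generation = 20.16 × 365 = 7358.4 kWh
Annual savings = 7358.4 × £0.105 = £772.63
Payback = £14,400 / £772.63 = 18.6 years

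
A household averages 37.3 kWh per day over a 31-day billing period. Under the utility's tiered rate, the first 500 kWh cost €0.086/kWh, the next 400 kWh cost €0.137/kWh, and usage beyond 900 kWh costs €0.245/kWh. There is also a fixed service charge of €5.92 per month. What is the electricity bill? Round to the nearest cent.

Usage = 37.3 kWh/day × 31 days = 1156.3 kWh
First 500 kWh × €0.086 = €43.00
Next 400 kWh × €0.137 = €54.80
Remaining 256.3 kWh × €0.245 = €62.79
Energy charge = €160.59; + service €5.92 = €166.51

€166.51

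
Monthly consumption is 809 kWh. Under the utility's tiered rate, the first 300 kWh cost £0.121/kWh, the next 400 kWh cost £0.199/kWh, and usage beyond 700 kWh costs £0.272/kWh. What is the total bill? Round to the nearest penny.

First 300 kWh × £0.121 = £36.30
Next 400 kWh × £0.199 = £79.60
Remaining 109 kWh × £0.272 = £29.65
Total = £145.55

£145.55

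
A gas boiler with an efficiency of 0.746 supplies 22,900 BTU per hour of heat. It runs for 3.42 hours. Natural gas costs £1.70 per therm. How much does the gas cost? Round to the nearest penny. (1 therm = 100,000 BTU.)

Heat delivered = 22,900 BTU/h × 3.42 h = 78,318 BTU
Gas input = 78,318 / 0.746 = 104,984 BTU
= 104,984 / 100,000 = 1.05 therm
Cost = 1.05 × £1.70/therm = £1.78

£1.78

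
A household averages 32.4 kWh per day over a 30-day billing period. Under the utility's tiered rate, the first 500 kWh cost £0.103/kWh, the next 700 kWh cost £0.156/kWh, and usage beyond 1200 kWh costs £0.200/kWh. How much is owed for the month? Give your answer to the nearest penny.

Usage = 32.4 kWh/day × 30 days = 972 kWh
First 500 kWh × £0.103 = £51.50
Next 472 kWh × £0.156 = £73.63
Remaining tier: 0 kWh (not reached)
Total = £125.13

£125.13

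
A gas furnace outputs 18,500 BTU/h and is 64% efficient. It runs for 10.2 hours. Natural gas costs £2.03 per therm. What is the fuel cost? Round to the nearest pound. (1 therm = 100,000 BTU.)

Heat delivered = 18,500 BTU/h × 10.2 h = 188,700 BTU
Gas input = 188,700 / 0.64 = 294,844 BTU
= 294,844 / 100,000 = 2.948 therm
Cost = 2.948 × £2.03/therm = £5.99 ≈ £6

£6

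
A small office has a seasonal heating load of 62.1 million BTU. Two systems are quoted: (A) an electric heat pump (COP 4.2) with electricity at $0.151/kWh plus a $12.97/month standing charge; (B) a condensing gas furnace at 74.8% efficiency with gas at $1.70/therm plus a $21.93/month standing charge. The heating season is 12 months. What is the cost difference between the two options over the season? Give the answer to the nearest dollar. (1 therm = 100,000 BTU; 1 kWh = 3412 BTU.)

Heat load = 62.1 × 10⁶ BTU = 62,100,000 BTU
Gas: input = 62,100,000 / 0.748 = 83,021,390 BTU = 830.2 therm → 830.2 × $1.70 = $1,411.36; + 12 × $21.93 standing = $1,674.52
Heat pump: 62,100,000 BTU / 3412 = 18,200 kWh heat; / 4.2 = 4,333 kWh in → × $0.151 = $654.35; + 12 × $12.97 standing = $809.99
Difference = |$1,674.52 − $809.99| = $864.53 ≈ $865

$865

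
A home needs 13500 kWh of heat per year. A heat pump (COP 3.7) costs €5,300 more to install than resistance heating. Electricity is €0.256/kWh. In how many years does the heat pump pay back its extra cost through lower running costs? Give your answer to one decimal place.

2.1 years

Resistance: 13500 kWh × €0.256 = €3,456.00/yr
Heat pump: 13500 / 3.7 = 3649 kWh in → × €0.256 = €934.05/yr
Annual savings = €2,521.95
Payback = €5,300 / €2,521.95 = 2.1 years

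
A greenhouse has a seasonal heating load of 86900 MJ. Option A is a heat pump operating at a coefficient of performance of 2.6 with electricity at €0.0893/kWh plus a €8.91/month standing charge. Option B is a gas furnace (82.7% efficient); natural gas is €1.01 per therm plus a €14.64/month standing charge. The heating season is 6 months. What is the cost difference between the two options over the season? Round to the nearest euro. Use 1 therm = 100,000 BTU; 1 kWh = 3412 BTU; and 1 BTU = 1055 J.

Heat load = 86900 MJ = 86,900,000,000 J / 1055 = 82,369,668 BTU
Gas: input = 82,369,668 / 0.827 = 99,600,566 BTU = 996 therm → 996 × €1.01 = €1,005.97; + 6 × €14.64 standing = €1,093.81
Heat pump: 82,369,668 BTU / 3412 = 24,140 kWh heat; / 2.6 = 9,285 kWh in → × €0.0893 = €829.16; + 6 × €8.91 standing = €882.62
Difference = |€1,093.81 − €882.62| = €211.19 ≈ €211

€211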